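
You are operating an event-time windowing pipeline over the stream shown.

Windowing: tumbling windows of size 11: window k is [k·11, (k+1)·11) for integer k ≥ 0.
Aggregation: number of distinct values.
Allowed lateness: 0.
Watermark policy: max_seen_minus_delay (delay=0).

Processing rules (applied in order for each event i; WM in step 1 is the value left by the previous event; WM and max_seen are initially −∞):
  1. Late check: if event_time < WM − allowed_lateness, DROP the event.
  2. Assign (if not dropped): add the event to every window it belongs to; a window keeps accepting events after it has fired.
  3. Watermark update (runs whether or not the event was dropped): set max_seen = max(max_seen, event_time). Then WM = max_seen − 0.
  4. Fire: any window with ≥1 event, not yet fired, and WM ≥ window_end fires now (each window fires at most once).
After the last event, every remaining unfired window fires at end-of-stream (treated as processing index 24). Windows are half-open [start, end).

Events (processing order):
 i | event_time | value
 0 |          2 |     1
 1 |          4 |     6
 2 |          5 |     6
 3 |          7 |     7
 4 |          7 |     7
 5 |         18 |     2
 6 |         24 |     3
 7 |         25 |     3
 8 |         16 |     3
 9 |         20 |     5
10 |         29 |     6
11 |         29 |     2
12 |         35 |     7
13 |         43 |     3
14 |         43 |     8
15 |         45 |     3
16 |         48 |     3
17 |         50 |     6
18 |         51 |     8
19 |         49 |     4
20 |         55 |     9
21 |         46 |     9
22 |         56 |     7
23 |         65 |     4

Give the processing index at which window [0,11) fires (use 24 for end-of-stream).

i=0 t=2 v=1: → [0,11); WM=2
i=1 t=4 v=6: → [0,11); WM=4
i=2 t=5 v=6: → [0,11); WM=5
i=3 t=7 v=7: → [0,11); WM=7
i=4 t=7 v=7: → [0,11); WM=7
i=5 t=18 v=2: → [11,22); WM=18; [0,11) fires=3
i=6 t=24 v=3: → [22,33); WM=24; [11,22) fires=1
i=7 t=25 v=3: → [22,33); WM=25
i=8 t=16 v=3: DROP (t<25-0); WM=25
i=9 t=20 v=5: DROP (t<25-0); WM=25
i=10 t=29 v=6: → [22,33); WM=29
i=11 t=29 v=2: → [22,33); WM=29
i=12 t=35 v=7: → [33,44); WM=35; [22,33) fires=3
i=13 t=43 v=3: → [33,44); WM=43
i=14 t=43 v=8: → [33,44); WM=43
i=15 t=45 v=3: → [44,55); WM=45; [33,44) fires=3
i=16 t=48 v=3: → [44,55); WM=48
i=17 t=50 v=6: → [44,55); WM=50
i=18 t=51 v=8: → [44,55); WM=51
i=19 t=49 v=4: DROP (t<51-0); WM=51
i=20 t=55 v=9: → [55,66); WM=55; [44,55) fires=3
i=21 t=46 v=9: DROP (t<55-0); WM=55
i=22 t=56 v=7: → [55,66); WM=56
i=23 t=65 v=4: → [55,66); WM=65

5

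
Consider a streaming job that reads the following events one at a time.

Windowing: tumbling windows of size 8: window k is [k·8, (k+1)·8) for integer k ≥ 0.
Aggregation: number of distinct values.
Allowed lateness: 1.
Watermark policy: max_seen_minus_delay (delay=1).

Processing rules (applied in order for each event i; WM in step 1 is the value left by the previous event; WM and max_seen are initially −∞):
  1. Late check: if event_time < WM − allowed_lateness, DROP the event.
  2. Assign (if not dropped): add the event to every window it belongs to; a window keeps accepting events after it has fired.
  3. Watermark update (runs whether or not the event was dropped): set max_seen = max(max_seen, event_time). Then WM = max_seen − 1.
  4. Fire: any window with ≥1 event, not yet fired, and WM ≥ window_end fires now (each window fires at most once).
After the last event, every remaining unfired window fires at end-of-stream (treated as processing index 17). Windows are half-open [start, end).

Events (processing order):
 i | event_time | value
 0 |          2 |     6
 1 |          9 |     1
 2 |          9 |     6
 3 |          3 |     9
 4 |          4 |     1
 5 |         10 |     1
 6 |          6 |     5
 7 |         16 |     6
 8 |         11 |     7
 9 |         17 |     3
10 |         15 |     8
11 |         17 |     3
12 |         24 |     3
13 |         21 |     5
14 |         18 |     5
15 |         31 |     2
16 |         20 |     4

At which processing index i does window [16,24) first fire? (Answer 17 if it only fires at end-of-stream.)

15

i=0 t=2 v=6: → [0,8); WM=1
i=1 t=9 v=1: → [8,16); WM=8; [0,8) fires=1
i=2 t=9 v=6: → [8,16); WM=8
i=3 t=3 v=9: DROP (t<8-1); WM=8
i=4 t=4 v=1: DROP (t<8-1); WM=8
i=5 t=10 v=1: → [8,16); WM=9
i=6 t=6 v=5: DROP (t<9-1); WM=9
i=7 t=16 v=6: → [16,24); WM=15
i=8 t=11 v=7: DROP (t<15-1); WM=15
i=9 t=17 v=3: → [16,24); WM=16; [8,16) fires=2
i=10 t=15 v=8: → [8,16); WM=16
i=11 t=17 v=3: → [16,24); WM=16
i=12 t=24 v=3: → [24,32); WM=23
i=13 t=21 v=5: DROP (t<23-1); WM=23
i=14 t=18 v=5: DROP (t<23-1); WM=23
i=15 t=31 v=2: → [24,32); WM=30; [16,24) fires=2
i=16 t=20 v=4: DROP (t<30-1); WM=30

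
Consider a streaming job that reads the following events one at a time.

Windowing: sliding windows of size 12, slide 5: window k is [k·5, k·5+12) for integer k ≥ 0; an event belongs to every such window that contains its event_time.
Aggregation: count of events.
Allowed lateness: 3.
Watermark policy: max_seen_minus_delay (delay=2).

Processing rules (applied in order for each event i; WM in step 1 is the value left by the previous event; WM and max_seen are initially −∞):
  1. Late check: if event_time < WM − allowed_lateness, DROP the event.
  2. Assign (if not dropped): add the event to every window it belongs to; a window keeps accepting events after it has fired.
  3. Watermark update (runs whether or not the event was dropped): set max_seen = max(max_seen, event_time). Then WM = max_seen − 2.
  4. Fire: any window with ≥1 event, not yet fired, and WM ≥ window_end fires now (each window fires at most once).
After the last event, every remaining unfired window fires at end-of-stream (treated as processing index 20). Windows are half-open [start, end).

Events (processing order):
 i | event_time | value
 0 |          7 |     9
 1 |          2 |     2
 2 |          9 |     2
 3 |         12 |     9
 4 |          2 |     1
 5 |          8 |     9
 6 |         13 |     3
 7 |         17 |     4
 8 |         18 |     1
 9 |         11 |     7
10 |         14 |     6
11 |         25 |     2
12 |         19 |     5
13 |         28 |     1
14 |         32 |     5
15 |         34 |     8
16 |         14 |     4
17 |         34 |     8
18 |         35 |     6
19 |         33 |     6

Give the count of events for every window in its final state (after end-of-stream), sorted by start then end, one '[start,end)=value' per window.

i=0 t=7 v=9: → [5,17),[0,12); WM=5
i=1 t=2 v=2: → [0,12); WM=5
i=2 t=9 v=2: → [5,17),[0,12); WM=7
i=3 t=12 v=9: → [10,22),[5,17); WM=10
i=4 t=2 v=1: DROP (t<10-3); WM=10
i=5 t=8 v=9: → [5,17),[0,12); WM=10
i=6 t=13 v=3: → [10,22),[5,17); WM=11
i=7 t=17 v=4: → [15,27),[10,22); WM=15; [0,12) fires=4
i=8 t=18 v=1: → [15,27),[10,22); WM=16
i=9 t=11 v=7: DROP (t<16-3); WM=16
i=10 t=14 v=6: → [10,22),[5,17); WM=16
i=11 t=25 v=2: → [25,37),[20,32),[15,27); WM=23; [5,17) fires=6 [10,22) fires=5
i=12 t=19 v=5: DROP (t<23-3); WM=23
i=13 t=28 v=1: → [25,37),[20,32); WM=26
i=14 t=32 v=5: → [30,42),[25,37); WM=30; [15,27) fires=3
i=15 t=34 v=8: → [30,42),[25,37); WM=32; [20,32) fires=2
i=16 t=14 v=4: DROP (t<32-3); WM=32
i=17 t=34 v=8: → [30,42),[25,37); WM=32
i=18 t=35 v=6: → [35,47),[30,42),[25,37); WM=33
i=19 t=33 v=6: → [30,42),[25,37); WM=33

[0,12)=4 [5,17)=6 [10,22)=5 [15,27)=3 [20,32)=2 [25,37)=7 [30,42)=5 [35,47)=1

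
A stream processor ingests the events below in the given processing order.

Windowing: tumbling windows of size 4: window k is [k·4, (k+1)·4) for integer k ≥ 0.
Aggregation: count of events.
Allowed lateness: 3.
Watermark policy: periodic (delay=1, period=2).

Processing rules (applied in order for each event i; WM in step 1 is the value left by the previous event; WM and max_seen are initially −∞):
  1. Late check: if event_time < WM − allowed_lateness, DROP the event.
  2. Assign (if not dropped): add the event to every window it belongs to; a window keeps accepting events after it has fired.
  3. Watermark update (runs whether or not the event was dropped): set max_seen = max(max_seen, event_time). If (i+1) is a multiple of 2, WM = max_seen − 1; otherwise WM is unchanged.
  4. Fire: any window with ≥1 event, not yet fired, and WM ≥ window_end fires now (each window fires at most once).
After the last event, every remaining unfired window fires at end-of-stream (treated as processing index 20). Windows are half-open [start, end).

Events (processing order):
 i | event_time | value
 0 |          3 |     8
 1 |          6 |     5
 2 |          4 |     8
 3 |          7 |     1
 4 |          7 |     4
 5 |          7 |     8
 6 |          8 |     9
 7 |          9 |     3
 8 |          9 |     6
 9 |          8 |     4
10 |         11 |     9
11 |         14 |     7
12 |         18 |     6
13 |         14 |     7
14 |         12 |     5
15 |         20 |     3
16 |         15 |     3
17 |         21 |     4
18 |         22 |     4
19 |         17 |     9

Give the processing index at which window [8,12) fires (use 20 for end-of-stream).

i=0 t=3 v=8: → [0,4); WM=−∞
i=1 t=6 v=5: → [4,8); WM=5; [0,4) fires=1
i=2 t=4 v=8: → [4,8); WM=5
i=3 t=7 v=1: → [4,8); WM=6
i=4 t=7 v=4: → [4,8); WM=6
i=5 t=7 v=8: → [4,8); WM=6
i=6 t=8 v=9: → [8,12); WM=6
i=7 t=9 v=3: → [8,12); WM=8; [4,8) fires=5
i=8 t=9 v=6: → [8,12); WM=8
i=9 t=8 v=4: → [8,12); WM=8
i=10 t=11 v=9: → [8,12); WM=8
i=11 t=14 v=7: → [12,16); WM=13; [8,12) fires=5
i=12 t=18 v=6: → [16,20); WM=13
i=13 t=14 v=7: → [12,16); WM=17; [12,16) fires=2
i=14 t=12 v=5: DROP (t<17-3); WM=17
i=15 t=20 v=3: → [20,24); WM=19
i=16 t=15 v=3: DROP (t<19-3); WM=19
i=17 t=21 v=4: → [20,24); WM=20; [16,20) fires=1
i=18 t=22 v=4: → [20,24); WM=20
i=19 t=17 v=9: → [16,20); WM=21

11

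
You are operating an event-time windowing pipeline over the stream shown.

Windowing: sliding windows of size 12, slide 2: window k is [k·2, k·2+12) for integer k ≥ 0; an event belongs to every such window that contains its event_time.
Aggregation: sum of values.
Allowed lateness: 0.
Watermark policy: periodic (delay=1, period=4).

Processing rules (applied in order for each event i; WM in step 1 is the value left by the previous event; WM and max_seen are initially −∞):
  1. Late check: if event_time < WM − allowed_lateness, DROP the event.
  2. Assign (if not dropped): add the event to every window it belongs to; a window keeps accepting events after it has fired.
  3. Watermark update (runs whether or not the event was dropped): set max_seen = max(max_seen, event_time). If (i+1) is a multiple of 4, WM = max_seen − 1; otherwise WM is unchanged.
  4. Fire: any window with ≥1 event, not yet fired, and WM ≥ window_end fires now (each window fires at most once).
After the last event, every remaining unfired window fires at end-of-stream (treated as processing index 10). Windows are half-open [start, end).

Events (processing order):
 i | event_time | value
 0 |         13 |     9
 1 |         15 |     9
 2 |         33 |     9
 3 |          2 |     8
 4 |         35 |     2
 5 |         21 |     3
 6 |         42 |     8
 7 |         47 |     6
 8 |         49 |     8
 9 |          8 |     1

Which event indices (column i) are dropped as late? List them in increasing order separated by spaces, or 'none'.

5 9

i=0 t=13 v=9: → [12,24),[10,22),[8,20),[6,18),[4,16),[2,14); WM=−∞
i=1 t=15 v=9: → [14,26),[12,24),[10,22),[8,20),[6,18),[4,16); WM=−∞
i=2 t=33 v=9: → [32,44),[30,42),[28,40),[26,38),[24,36),[22,34); WM=−∞
i=3 t=2 v=8: → [2,14),[0,12); WM=32; [0,12) fires=8 [2,14) fires=17 [4,16) fires=18 [6,18) fires=18 [8,20) fires=18 [10,22) fires=18 [12,24) fires=18 [14,26) fires=9
i=4 t=35 v=2: → [34,46),[32,44),[30,42),[28,40),[26,38),[24,36); WM=32
i=5 t=21 v=3: DROP (t<32-0); WM=32
i=6 t=42 v=8: → [42,54),[40,52),[38,50),[36,48),[34,46),[32,44); WM=32
i=7 t=47 v=6: → [46,58),[44,56),[42,54),[40,52),[38,50),[36,48); WM=46; [22,34) fires=9 [24,36) fires=11 [26,38) fires=11 [28,40) fires=11 [30,42) fires=11 [32,44) fires=19 [34,46) fires=10
i=8 t=49 v=8: → [48,60),[46,58),[44,56),[42,54),[40,52),[38,50); WM=46
i=9 t=8 v=1: DROP (t<46-0); WM=46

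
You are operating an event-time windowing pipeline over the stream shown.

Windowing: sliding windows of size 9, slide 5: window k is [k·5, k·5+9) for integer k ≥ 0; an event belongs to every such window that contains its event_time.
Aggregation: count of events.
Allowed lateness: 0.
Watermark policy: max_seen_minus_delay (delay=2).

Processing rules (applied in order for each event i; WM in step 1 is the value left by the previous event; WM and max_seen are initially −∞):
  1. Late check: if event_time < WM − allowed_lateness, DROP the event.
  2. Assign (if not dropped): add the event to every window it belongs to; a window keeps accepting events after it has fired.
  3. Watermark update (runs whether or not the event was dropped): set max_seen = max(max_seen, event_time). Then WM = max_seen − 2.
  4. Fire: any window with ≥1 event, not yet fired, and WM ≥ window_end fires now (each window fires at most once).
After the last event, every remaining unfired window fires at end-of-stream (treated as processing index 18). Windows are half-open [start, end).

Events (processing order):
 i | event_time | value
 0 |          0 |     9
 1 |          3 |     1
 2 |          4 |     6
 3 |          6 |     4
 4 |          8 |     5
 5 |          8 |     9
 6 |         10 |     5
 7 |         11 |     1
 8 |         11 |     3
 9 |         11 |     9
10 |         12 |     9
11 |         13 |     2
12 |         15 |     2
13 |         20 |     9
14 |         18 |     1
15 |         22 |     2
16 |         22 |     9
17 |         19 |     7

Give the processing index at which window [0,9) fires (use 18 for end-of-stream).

i=0 t=0 v=9: → [0,9); WM=-2
i=1 t=3 v=1: → [0,9); WM=1
i=2 t=4 v=6: → [0,9); WM=2
i=3 t=6 v=4: → [5,14),[0,9); WM=4
i=4 t=8 v=5: → [5,14),[0,9); WM=6
i=5 t=8 v=9: → [5,14),[0,9); WM=6
i=6 t=10 v=5: → [10,19),[5,14); WM=8
i=7 t=11 v=1: → [10,19),[5,14); WM=9; [0,9) fires=6
i=8 t=11 v=3: → [10,19),[5,14); WM=9
i=9 t=11 v=9: → [10,19),[5,14); WM=9
i=10 t=12 v=9: → [10,19),[5,14); WM=10
i=11 t=13 v=2: → [10,19),[5,14); WM=11
i=12 t=15 v=2: → [15,24),[10,19); WM=13
i=13 t=20 v=9: → [20,29),[15,24); WM=18; [5,14) fires=9
i=14 t=18 v=1: → [15,24),[10,19); WM=18
i=15 t=22 v=2: → [20,29),[15,24); WM=20; [10,19) fires=8
i=16 t=22 v=9: → [20,29),[15,24); WM=20
i=17 t=19 v=7: DROP (t<20-0); WM=20

7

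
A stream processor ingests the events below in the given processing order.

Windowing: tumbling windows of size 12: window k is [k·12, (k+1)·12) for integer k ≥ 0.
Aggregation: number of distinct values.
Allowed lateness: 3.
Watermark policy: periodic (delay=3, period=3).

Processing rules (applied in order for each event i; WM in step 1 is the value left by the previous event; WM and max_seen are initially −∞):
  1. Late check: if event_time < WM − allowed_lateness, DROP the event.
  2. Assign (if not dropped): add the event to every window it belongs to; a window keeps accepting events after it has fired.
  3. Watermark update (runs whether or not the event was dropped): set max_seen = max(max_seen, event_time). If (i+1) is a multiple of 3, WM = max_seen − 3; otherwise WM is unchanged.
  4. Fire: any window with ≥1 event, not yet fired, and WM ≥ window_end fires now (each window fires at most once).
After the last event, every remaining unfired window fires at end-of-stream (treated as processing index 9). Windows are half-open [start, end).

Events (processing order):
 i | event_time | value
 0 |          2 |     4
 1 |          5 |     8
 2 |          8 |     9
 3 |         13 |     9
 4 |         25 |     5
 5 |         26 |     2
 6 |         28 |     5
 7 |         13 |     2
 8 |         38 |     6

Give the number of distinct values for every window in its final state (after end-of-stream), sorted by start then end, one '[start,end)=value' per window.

i=0 t=2 v=4: → [0,12); WM=−∞
i=1 t=5 v=8: → [0,12); WM=−∞
i=2 t=8 v=9: → [0,12); WM=5
i=3 t=13 v=9: → [12,24); WM=5
i=4 t=25 v=5: → [24,36); WM=5
i=5 t=26 v=2: → [24,36); WM=23; [0,12) fires=3
i=6 t=28 v=5: → [24,36); WM=23
i=7 t=13 v=2: DROP (t<23-3); WM=23
i=8 t=38 v=6: → [36,48); WM=35; [12,24) fires=1

[0,12)=3 [12,24)=1 [24,36)=2 [36,48)=1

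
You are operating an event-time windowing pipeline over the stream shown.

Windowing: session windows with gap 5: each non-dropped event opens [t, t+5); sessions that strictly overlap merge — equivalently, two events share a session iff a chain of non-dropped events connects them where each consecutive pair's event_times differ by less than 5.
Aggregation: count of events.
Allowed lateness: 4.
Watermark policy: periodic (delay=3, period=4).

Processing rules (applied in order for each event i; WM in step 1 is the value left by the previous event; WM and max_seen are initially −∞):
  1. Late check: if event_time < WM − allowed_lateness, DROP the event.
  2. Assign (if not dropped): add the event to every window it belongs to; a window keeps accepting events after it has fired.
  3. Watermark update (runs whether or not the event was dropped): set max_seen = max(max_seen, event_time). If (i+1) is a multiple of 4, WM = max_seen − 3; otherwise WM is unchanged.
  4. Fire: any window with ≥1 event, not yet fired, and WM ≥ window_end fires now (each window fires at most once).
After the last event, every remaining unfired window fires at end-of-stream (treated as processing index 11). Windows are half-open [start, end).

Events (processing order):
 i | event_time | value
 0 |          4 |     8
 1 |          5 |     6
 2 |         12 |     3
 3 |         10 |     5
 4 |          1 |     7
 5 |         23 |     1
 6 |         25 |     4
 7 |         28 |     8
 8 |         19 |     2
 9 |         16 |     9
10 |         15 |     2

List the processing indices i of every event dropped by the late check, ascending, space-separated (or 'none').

i=0 t=4 v=8: → [4,9); WM=−∞
i=1 t=5 v=6: → [4,10); WM=−∞
i=2 t=12 v=3: → [12,17); WM=−∞
i=3 t=10 v=5: → [10,17); WM=9
i=4 t=1 v=7: DROP (t<9-4); WM=9
i=5 t=23 v=1: → [23,28); WM=9
i=6 t=25 v=4: → [23,30); WM=9
i=7 t=28 v=8: → [23,33); WM=25
i=8 t=19 v=2: DROP (t<25-4); WM=25
i=9 t=16 v=9: DROP (t<25-4); WM=25
i=10 t=15 v=2: DROP (t<25-4); WM=25

4 8 9 10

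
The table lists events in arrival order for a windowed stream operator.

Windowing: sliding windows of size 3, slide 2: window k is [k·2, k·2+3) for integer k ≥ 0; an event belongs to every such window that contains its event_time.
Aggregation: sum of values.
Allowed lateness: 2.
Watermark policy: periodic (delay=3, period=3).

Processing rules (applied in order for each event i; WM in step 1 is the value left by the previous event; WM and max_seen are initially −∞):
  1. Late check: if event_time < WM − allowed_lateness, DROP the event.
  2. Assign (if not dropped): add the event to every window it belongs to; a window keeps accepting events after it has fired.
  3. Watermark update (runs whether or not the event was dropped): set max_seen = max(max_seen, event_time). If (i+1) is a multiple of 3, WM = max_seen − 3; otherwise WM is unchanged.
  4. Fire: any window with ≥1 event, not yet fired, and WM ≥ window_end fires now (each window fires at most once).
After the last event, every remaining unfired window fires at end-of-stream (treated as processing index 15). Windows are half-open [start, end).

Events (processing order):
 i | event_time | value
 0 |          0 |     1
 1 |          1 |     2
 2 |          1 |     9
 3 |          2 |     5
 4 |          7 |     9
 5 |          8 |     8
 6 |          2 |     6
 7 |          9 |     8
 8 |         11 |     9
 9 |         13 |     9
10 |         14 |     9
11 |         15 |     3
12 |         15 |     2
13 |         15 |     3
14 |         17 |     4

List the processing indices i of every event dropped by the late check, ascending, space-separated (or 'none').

6

i=0 t=0 v=1: → [0,3); WM=−∞
i=1 t=1 v=2: → [0,3); WM=−∞
i=2 t=1 v=9: → [0,3); WM=-2
i=3 t=2 v=5: → [2,5),[0,3); WM=-2
i=4 t=7 v=9: → [6,9); WM=-2
i=5 t=8 v=8: → [8,11),[6,9); WM=5; [0,3) fires=17 [2,5) fires=5
i=6 t=2 v=6: DROP (t<5-2); WM=5
i=7 t=9 v=8: → [8,11); WM=5
i=8 t=11 v=9: → [10,13); WM=8
i=9 t=13 v=9: → [12,15); WM=8
i=10 t=14 v=9: → [14,17),[12,15); WM=8
i=11 t=15 v=3: → [14,17); WM=12; [6,9) fires=17 [8,11) fires=16
i=12 t=15 v=2: → [14,17); WM=12
i=13 t=15 v=3: → [14,17); WM=12
i=14 t=17 v=4: → [16,19); WM=14; [10,13) fires=9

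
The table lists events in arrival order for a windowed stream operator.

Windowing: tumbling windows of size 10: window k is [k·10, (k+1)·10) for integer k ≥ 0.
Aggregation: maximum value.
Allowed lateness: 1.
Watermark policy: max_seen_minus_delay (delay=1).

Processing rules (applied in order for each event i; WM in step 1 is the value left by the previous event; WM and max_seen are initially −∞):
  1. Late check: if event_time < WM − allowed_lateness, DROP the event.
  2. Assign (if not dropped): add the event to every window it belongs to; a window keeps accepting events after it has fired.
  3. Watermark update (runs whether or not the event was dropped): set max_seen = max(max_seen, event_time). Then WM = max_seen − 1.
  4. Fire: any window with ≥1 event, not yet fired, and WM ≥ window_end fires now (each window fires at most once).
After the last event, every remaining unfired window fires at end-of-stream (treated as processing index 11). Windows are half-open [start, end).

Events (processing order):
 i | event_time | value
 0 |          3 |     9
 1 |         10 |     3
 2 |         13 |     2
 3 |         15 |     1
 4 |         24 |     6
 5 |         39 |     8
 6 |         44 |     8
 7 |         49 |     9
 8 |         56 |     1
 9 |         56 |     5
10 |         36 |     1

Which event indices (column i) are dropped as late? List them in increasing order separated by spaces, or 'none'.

10

i=0 t=3 v=9: → [0,10); WM=2
i=1 t=10 v=3: → [10,20); WM=9
i=2 t=13 v=2: → [10,20); WM=12; [0,10) fires=9
i=3 t=15 v=1: → [10,20); WM=14
i=4 t=24 v=6: → [20,30); WM=23; [10,20) fires=3
i=5 t=39 v=8: → [30,40); WM=38; [20,30) fires=6
i=6 t=44 v=8: → [40,50); WM=43; [30,40) fires=8
i=7 t=49 v=9: → [40,50); WM=48
i=8 t=56 v=1: → [50,60); WM=55; [40,50) fires=9
i=9 t=56 v=5: → [50,60); WM=55
i=10 t=36 v=1: DROP (t<55-1); WM=55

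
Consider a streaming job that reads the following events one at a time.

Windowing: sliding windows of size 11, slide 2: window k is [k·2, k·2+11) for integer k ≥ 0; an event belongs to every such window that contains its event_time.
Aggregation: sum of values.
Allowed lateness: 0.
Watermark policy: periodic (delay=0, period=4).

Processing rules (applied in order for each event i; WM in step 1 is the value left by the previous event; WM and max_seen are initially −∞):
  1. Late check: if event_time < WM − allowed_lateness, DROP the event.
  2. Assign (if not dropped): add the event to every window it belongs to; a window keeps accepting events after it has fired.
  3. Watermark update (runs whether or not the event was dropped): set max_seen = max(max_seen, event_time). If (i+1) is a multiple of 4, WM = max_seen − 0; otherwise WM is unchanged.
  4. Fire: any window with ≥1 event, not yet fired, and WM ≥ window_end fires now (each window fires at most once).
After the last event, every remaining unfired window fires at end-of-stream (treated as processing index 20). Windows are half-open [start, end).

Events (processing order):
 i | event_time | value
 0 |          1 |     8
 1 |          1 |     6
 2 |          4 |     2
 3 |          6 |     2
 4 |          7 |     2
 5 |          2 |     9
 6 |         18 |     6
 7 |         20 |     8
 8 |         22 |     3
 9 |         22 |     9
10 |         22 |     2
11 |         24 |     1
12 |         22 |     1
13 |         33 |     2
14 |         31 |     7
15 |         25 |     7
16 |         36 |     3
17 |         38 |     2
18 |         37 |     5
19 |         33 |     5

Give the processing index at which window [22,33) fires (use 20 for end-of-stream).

i=0 t=1 v=8: → [0,11); WM=−∞
i=1 t=1 v=6: → [0,11); WM=−∞
i=2 t=4 v=2: → [4,15),[2,13),[0,11); WM=−∞
i=3 t=6 v=2: → [6,17),[4,15),[2,13),[0,11); WM=6
i=4 t=7 v=2: → [6,17),[4,15),[2,13),[0,11); WM=6
i=5 t=2 v=9: DROP (t<6-0); WM=6
i=6 t=18 v=6: → [18,29),[16,27),[14,25),[12,23),[10,21),[8,19); WM=6
i=7 t=20 v=8: → [20,31),[18,29),[16,27),[14,25),[12,23),[10,21); WM=20; [0,11) fires=20 [2,13) fires=6 [4,15) fires=6 [6,17) fires=4 [8,19) fires=6
i=8 t=22 v=3: → [22,33),[20,31),[18,29),[16,27),[14,25),[12,23); WM=20
i=9 t=22 v=9: → [22,33),[20,31),[18,29),[16,27),[14,25),[12,23); WM=20
i=10 t=22 v=2: → [22,33),[20,31),[18,29),[16,27),[14,25),[12,23); WM=20
i=11 t=24 v=1: → [24,35),[22,33),[20,31),[18,29),[16,27),[14,25); WM=24; [10,21) fires=14 [12,23) fires=28
i=12 t=22 v=1: DROP (t<24-0); WM=24
i=13 t=33 v=2: → [32,43),[30,41),[28,39),[26,37),[24,35); WM=24
i=14 t=31 v=7: → [30,41),[28,39),[26,37),[24,35),[22,33); WM=24
i=15 t=25 v=7: → [24,35),[22,33),[20,31),[18,29),[16,27); WM=33; [14,25) fires=29 [16,27) fires=36 [18,29) fires=36 [20,31) fires=30 [22,33) fires=29
i=16 t=36 v=3: → [36,47),[34,45),[32,43),[30,41),[28,39),[26,37); WM=33
i=17 t=38 v=2: → [38,49),[36,47),[34,45),[32,43),[30,41),[28,39); WM=33
i=18 t=37 v=5: → [36,47),[34,45),[32,43),[30,41),[28,39); WM=33
i=19 t=33 v=5: → [32,43),[30,41),[28,39),[26,37),[24,35); WM=38; [24,35) fires=22 [26,37) fires=17

15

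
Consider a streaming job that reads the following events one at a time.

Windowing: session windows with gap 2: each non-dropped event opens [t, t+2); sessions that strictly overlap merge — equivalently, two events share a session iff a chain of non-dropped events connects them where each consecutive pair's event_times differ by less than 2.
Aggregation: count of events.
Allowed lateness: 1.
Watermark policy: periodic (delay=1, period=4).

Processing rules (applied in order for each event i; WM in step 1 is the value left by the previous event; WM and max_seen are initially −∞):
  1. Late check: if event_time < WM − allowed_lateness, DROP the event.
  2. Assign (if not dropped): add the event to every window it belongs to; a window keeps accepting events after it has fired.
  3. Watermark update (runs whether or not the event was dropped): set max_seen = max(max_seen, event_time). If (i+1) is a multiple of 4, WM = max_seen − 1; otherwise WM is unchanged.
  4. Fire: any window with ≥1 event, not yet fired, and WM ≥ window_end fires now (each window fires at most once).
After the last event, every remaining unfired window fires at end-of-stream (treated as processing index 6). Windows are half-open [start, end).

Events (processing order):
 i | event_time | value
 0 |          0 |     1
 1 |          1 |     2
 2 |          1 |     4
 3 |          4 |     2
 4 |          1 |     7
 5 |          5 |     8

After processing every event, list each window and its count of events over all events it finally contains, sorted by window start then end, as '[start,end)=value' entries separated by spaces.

i=0 t=0 v=1: → [0,2); WM=−∞
i=1 t=1 v=2: → [0,3); WM=−∞
i=2 t=1 v=4: → [0,3); WM=−∞
i=3 t=4 v=2: → [4,6); WM=3
i=4 t=1 v=7: DROP (t<3-1); WM=3
i=5 t=5 v=8: → [4,7); WM=3

[0,3)=3 [4,7)=2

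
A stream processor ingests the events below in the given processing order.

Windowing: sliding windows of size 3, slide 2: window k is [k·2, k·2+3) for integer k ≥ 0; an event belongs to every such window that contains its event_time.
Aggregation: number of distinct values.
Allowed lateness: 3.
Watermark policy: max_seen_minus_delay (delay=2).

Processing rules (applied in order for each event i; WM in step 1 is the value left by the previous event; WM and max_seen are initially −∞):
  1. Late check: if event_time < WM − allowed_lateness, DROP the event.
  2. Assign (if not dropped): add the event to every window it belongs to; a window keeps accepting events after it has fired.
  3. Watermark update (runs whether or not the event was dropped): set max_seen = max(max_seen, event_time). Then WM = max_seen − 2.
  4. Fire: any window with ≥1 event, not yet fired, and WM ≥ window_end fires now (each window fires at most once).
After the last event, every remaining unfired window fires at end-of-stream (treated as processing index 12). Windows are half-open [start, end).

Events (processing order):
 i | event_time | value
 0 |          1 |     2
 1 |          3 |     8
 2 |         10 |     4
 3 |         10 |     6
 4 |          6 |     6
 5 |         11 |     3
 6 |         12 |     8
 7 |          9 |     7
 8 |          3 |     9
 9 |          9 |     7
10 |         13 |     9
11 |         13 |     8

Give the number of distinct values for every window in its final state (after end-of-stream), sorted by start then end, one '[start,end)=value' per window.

[0,3)=1 [2,5)=1 [4,7)=1 [6,9)=1 [8,11)=3 [10,13)=4 [12,15)=2

i=0 t=1 v=2: → [0,3); WM=-1
i=1 t=3 v=8: → [2,5); WM=1
i=2 t=10 v=4: → [10,13),[8,11); WM=8; [0,3) fires=1 [2,5) fires=1
i=3 t=10 v=6: → [10,13),[8,11); WM=8
i=4 t=6 v=6: → [6,9),[4,7); WM=8; [4,7) fires=1
i=5 t=11 v=3: → [10,13); WM=9; [6,9) fires=1
i=6 t=12 v=8: → [12,15),[10,13); WM=10
i=7 t=9 v=7: → [8,11); WM=10
i=8 t=3 v=9: DROP (t<10-3); WM=10
i=9 t=9 v=7: → [8,11); WM=10
i=10 t=13 v=9: → [12,15); WM=11; [8,11) fires=3
i=11 t=13 v=8: → [12,15); WM=11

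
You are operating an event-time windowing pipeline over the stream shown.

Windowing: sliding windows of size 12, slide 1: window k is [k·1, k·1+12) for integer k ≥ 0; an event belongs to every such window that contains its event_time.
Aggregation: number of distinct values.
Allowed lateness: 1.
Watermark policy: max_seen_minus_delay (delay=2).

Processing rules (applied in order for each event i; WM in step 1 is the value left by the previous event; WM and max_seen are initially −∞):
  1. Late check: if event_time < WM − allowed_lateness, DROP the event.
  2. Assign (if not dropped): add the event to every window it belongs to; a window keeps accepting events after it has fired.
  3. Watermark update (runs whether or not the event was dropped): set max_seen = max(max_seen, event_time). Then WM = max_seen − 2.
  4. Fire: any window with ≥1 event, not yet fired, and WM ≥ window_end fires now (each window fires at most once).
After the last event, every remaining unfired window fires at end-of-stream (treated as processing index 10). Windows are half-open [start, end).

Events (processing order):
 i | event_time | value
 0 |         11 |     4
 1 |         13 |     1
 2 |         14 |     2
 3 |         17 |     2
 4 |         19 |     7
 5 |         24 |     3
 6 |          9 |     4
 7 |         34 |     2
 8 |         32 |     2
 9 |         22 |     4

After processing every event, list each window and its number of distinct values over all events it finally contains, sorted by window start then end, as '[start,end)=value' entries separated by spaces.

[0,12)=1 [1,13)=1 [2,14)=2 [3,15)=3 [4,16)=3 [5,17)=3 [6,18)=3 [7,19)=3 [8,20)=4 [9,21)=4 [10,22)=4 [11,23)=4 [12,24)=3 [13,25)=4 [14,26)=3 [15,27)=3 [16,28)=3 [17,29)=3 [18,30)=2 [19,31)=2 [20,32)=1 [21,33)=2 [22,34)=2 [23,35)=2 [24,36)=2 [25,37)=1 [26,38)=1 [27,39)=1 [28,40)=1 [29,41)=1 [30,42)=1 [31,43)=1 [32,44)=1 [33,45)=1 [34,46)=1

i=0 t=11 v=4: → [11,23),[10,22),[9,21),[8,20),[7,19),[6,18),[5,17),[4,16),[3,15),[2,14),[1,13),[0,12); WM=9
i=1 t=13 v=1: → [13,25),[12,24),[11,23),[10,22),[9,21),[8,20),[7,19),[6,18),[5,17),[4,16),[3,15),[2,14); WM=11
i=2 t=14 v=2: → [14,26),[13,25),[12,24),[11,23),[10,22),[9,21),[8,20),[7,19),[6,18),[5,17),[4,16),[3,15); WM=12; [0,12) fires=1
i=3 t=17 v=2: → [17,29),[16,28),[15,27),[14,26),[13,25),[12,24),[11,23),[10,22),[9,21),[8,20),[7,19),[6,18); WM=15; [1,13) fires=1 [2,14) fires=2 [3,15) fires=3
i=4 t=19 v=7: → [19,31),[18,30),[17,29),[16,28),[15,27),[14,26),[13,25),[12,24),[11,23),[10,22),[9,21),[8,20); WM=17; [4,16) fires=3 [5,17) fires=3
i=5 t=24 v=3: → [24,36),[23,35),[22,34),[21,33),[20,32),[19,31),[18,30),[17,29),[16,28),[15,27),[14,26),[13,25); WM=22; [6,18) fires=3 [7,19) fires=3 [8,20) fires=4 [9,21) fires=4 [10,22) fires=4
i=6 t=9 v=4: DROP (t<22-1); WM=22
i=7 t=34 v=2: → [34,46),[33,45),[32,44),[31,43),[30,42),[29,41),[28,40),[27,39),[26,38),[25,37),[24,36),[23,35); WM=32; [11,23) fires=4 [12,24) fires=3 [13,25) fires=4 [14,26) fires=3 [15,27) fires=3 [16,28) fires=3 [17,29) fires=3 [18,30) fires=2 [19,31) fires=2 [20,32) fires=1
i=8 t=32 v=2: → [32,44),[31,43),[30,42),[29,41),[28,40),[27,39),[26,38),[25,37),[24,36),[23,35),[22,34),[21,33); WM=32
i=9 t=22 v=4: DROP (t<32-1); WM=32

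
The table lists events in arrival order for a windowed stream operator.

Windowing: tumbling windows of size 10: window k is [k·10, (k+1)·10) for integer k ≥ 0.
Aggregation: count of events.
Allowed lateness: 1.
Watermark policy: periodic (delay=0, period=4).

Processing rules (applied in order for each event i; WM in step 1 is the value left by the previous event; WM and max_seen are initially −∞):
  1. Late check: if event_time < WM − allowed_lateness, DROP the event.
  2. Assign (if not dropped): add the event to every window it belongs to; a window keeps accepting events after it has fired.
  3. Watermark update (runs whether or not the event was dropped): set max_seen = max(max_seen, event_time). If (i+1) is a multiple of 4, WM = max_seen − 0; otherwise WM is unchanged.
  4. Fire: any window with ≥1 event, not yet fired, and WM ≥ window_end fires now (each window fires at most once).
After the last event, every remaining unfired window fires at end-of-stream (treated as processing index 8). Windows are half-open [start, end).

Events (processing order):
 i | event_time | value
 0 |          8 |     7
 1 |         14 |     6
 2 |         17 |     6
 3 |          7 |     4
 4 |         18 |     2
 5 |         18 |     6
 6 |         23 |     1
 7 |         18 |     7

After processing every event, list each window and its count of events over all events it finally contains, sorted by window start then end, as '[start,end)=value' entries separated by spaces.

i=0 t=8 v=7: → [0,10); WM=−∞
i=1 t=14 v=6: → [10,20); WM=−∞
i=2 t=17 v=6: → [10,20); WM=−∞
i=3 t=7 v=4: → [0,10); WM=17; [0,10) fires=2
i=4 t=18 v=2: → [10,20); WM=17
i=5 t=18 v=6: → [10,20); WM=17
i=6 t=23 v=1: → [20,30); WM=17
i=7 t=18 v=7: → [10,20); WM=23; [10,20) fires=5

[0,10)=2 [10,20)=5 [20,30)=1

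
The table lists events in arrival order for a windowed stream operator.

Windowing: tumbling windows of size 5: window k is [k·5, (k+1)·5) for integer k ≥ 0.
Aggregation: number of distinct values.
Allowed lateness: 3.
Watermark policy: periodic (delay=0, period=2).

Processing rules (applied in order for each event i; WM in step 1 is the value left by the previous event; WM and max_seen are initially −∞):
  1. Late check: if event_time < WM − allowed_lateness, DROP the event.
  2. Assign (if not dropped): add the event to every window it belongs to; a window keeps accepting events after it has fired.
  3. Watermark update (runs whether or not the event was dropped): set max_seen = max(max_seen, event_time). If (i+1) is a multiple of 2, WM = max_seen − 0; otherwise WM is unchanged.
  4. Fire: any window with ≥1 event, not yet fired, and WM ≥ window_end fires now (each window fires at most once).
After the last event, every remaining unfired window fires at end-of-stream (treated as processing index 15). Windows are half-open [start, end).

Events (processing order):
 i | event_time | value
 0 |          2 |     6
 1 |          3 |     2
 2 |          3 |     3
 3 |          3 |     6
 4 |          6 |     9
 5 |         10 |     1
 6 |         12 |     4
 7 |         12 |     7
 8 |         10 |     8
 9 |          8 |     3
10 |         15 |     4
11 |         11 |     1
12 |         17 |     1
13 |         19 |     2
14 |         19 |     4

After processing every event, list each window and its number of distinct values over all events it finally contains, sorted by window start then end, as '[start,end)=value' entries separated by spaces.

[0,5)=3 [5,10)=1 [10,15)=4 [15,20)=3

i=0 t=2 v=6: → [0,5); WM=−∞
i=1 t=3 v=2: → [0,5); WM=3
i=2 t=3 v=3: → [0,5); WM=3
i=3 t=3 v=6: → [0,5); WM=3
i=4 t=6 v=9: → [5,10); WM=3
i=5 t=10 v=1: → [10,15); WM=10; [0,5) fires=3 [5,10) fires=1
i=6 t=12 v=4: → [10,15); WM=10
i=7 t=12 v=7: → [10,15); WM=12
i=8 t=10 v=8: → [10,15); WM=12
i=9 t=8 v=3: DROP (t<12-3); WM=12
i=10 t=15 v=4: → [15,20); WM=12
i=11 t=11 v=1: → [10,15); WM=15; [10,15) fires=4
i=12 t=17 v=1: → [15,20); WM=15
i=13 t=19 v=2: → [15,20); WM=19
i=14 t=19 v=4: → [15,20); WM=19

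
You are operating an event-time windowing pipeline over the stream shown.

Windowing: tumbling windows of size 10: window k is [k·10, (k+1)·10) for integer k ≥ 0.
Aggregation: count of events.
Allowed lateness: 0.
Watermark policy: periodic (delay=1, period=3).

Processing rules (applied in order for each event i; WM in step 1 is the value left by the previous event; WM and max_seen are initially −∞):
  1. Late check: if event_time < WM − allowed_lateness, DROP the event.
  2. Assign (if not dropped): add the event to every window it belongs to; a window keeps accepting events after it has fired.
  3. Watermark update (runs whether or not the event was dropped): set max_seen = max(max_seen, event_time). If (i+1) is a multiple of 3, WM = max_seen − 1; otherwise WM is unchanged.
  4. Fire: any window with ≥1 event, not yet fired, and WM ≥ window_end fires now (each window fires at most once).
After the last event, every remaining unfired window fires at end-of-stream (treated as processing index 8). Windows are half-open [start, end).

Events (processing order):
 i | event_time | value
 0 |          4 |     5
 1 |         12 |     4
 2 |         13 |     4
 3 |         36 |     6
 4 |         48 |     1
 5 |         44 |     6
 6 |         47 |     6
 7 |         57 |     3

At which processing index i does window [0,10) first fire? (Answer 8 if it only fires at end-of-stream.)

i=0 t=4 v=5: → [0,10); WM=−∞
i=1 t=12 v=4: → [10,20); WM=−∞
i=2 t=13 v=4: → [10,20); WM=12; [0,10) fires=1
i=3 t=36 v=6: → [30,40); WM=12
i=4 t=48 v=1: → [40,50); WM=12
i=5 t=44 v=6: → [40,50); WM=47; [10,20) fires=2 [30,40) fires=1
i=6 t=47 v=6: → [40,50); WM=47
i=7 t=57 v=3: → [50,60); WM=47

2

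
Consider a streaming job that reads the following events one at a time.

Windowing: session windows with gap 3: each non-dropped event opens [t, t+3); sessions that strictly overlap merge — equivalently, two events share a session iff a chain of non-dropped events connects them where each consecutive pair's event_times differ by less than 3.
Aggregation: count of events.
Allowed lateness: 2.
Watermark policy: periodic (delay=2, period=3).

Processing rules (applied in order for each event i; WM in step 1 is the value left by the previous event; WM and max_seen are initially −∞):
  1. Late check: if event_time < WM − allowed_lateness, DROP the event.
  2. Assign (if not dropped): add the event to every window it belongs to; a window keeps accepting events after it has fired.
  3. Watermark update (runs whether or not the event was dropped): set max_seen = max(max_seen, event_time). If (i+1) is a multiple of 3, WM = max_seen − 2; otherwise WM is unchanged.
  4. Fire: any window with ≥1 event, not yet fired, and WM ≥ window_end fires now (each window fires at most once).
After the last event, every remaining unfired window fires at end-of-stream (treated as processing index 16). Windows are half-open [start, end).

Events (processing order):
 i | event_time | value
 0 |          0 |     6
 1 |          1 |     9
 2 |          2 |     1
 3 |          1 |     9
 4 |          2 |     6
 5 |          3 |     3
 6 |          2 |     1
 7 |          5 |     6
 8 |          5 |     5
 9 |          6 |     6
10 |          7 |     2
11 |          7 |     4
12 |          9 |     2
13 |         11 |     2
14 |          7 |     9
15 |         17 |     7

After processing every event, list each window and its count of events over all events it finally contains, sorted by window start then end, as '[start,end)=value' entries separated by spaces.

[0,14)=15 [17,20)=1

i=0 t=0 v=6: → [0,3); WM=−∞
i=1 t=1 v=9: → [0,4); WM=−∞
i=2 t=2 v=1: → [0,5); WM=0
i=3 t=1 v=9: → [0,5); WM=0
i=4 t=2 v=6: → [0,5); WM=0
i=5 t=3 v=3: → [0,6); WM=1
i=6 t=2 v=1: → [0,6); WM=1
i=7 t=5 v=6: → [0,8); WM=1
i=8 t=5 v=5: → [0,8); WM=3
i=9 t=6 v=6: → [0,9); WM=3
i=10 t=7 v=2: → [0,10); WM=3
i=11 t=7 v=4: → [0,10); WM=5
i=12 t=9 v=2: → [0,12); WM=5
i=13 t=11 v=2: → [0,14); WM=5
i=14 t=7 v=9: → [0,14); WM=9
i=15 t=17 v=7: → [17,20); WM=9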